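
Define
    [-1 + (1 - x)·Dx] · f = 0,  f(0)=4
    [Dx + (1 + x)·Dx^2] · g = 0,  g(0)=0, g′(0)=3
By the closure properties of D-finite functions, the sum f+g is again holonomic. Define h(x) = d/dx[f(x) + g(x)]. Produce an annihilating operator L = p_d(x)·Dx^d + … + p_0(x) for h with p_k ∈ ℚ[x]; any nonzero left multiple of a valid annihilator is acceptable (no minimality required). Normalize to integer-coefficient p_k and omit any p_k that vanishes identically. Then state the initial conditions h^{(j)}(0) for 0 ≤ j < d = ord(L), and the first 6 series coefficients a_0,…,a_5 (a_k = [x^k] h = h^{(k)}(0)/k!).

f: a_k = 4, 4, 4, 4, 4, 4, …
g: a_k = 0, 3, -3/2, 1, -3/4, 3/5, …
Sum ⇒ L₀ = lclm(L_f,L_g) in ℚ(x)⟨Dx⟩.
Derive L from L₀ (diff closure).
L = (10 + 2·x) + (4 + 16·x + 4·x^2)·Dx + (-3 - x + 3·x^2 + x^3)·Dx^2  (order 2).
h: a_k = 7, 5, 15, 13, 23, 21, …
ICs: h(0) = 7, h′(0) = 5.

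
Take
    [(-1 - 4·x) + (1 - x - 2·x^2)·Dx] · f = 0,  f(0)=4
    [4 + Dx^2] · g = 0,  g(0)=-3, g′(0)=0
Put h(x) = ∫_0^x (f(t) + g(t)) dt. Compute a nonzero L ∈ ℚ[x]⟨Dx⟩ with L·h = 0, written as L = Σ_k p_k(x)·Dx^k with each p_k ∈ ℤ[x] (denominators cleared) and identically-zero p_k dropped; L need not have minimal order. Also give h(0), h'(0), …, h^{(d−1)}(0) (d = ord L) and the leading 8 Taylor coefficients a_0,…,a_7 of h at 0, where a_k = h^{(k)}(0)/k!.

L = (68 + 304·x + 200·x^2 + 320·x^3 + 160·x^4 + 128·x^5)·Dx + (-20 + 12·x + 24·x^2 + 8·x^3 + 48·x^4 + 96·x^5 + 64·x^6)·Dx^2 + (17 + 76·x + 50·x^2 + 80·x^3 + 40·x^4 + 32·x^5)·Dx^3 + (-5 + 3·x + 6·x^2 + 2·x^3 + 12·x^4 + 24·x^5 + 16·x^6)·Dx^4  (order 4).
h: a_k = 0, 1, 2, 6, 5, 42/5, 14, 2584/105, …
ICs: h(0) = 0, h′(0) = 1, h′′(0) = 4, h′′′(0) = 36.

f: a_k = 4, 4, 12, 20, 44, 84, 172, 340, …
g: a_k = -3, 0, 6, 0, -2, 0, 4/15, 0, …
f+g: L₀ = lclm(L_f,L_g), ord ≤ 1+2.
h=∫₀ˣh₀: take L = L₀·Dx.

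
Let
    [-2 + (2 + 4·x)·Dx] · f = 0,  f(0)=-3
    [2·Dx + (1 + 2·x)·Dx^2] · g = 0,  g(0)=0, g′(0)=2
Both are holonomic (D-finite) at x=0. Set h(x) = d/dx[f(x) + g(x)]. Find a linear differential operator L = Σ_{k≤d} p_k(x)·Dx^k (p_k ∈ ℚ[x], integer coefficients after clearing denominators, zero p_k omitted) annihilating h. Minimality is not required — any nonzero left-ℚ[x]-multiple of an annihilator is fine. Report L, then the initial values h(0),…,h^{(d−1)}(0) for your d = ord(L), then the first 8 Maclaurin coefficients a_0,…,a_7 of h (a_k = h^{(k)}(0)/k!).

L = 2 + (5 + 10·x)·Dx + (1 + 4·x + 4·x^2)·Dx^2  (order 2).
h: a_k = -1, -1, 7/2, -17/2, 151/8, -323/8, 1355/16, -2809/16, …
ICs: h(0) = -1, h′(0) = -1.

f: a_k = -3, -3, 3/2, -3/2, 15/8, -21/8, 63/16, -99/16, …
g: a_k = 0, 2, -2, 8/3, -4, 32/5, -32/3, 128/7, …
Sum ⇒ L₀ = lclm(L_f,L_g) in ℚ(x)⟨Dx⟩.
Differentiate: ansatz ord ≤ ord L₀ ⇒ L.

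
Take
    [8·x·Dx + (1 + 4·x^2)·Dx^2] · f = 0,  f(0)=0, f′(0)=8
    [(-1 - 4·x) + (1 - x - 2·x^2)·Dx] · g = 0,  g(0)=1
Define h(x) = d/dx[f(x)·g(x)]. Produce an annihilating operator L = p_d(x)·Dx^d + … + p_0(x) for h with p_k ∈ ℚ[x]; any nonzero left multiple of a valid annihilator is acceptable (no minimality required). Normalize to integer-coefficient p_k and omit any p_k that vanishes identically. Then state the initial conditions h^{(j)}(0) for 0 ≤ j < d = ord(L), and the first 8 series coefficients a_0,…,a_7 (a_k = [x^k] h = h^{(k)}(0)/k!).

f: a_k = 0, 8, 0, -32/3, 0, 128/5, 0, -512/7, …
g: a_k = 1, 1, 3, 5, 11, 21, 43, 85, …
h₀=f·g: eliminate ⇒ L₀, order ≤ 2·1.
Differentiate: ansatz ord ≤ ord L₀ ⇒ L.
L = (288·x^2 + 384·x^3 + 1152·x^4) + (5 + 24·x + 36·x^2 + 128·x^3 + 384·x^4 + 768·x^5)·Dx + (-1 - x - 12·x^2 + 12·x^3 - 8·x^4 + 64·x^5 + 96·x^6)·Dx^2  (order 2).
h: a_k = 8, 16, 40, 352/3, 408, 4208/5, 24184/15, 28608/7, …
ICs: h(0) = 8, h′(0) = 16.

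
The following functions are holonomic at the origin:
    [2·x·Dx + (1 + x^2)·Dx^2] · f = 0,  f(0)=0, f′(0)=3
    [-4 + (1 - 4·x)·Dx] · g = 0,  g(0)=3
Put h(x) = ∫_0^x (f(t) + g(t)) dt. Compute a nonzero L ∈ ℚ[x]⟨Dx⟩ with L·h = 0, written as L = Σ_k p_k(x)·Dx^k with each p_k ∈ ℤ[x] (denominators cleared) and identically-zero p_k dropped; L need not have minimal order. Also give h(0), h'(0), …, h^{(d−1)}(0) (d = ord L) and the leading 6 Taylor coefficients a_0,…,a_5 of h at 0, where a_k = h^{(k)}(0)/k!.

L = (8 - 128·x - 24·x^2)·Dx^2 + (-49 + 8·x - 109·x^2 - 24·x^3)·Dx^3 + (4 - 15·x - 15·x^3 - 4·x^4)·Dx^4  (order 4).
h: a_k = 0, 3, 15/2, 16, 191/4, 768/5, …
ICs: h(0) = 0, h′(0) = 3, h′′(0) = 15, h′′′(0) = 96.

f: a_k = 0, 3, 0, -1, 0, 3/5, …
g: a_k = 3, 12, 48, 192, 768, 3072, …
Sum ⇒ L₀ = lclm(L_f,L_g) in ℚ(x)⟨Dx⟩.
Integrate: L := L₀·Dx.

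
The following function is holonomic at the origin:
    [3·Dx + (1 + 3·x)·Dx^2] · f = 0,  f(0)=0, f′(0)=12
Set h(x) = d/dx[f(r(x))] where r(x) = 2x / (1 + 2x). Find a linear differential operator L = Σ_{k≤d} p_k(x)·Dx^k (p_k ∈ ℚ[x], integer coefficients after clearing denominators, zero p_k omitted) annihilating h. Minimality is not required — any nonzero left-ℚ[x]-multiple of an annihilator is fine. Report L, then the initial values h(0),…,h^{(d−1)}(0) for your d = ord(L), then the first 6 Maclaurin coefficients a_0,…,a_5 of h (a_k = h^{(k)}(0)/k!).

f: a_k = 0, 12, -18, 36, -81, 972/5, …
h₀=f(r): pull back L_f along r ⇒ L₀.
Differentiate: ansatz ord ≤ ord L₀ ⇒ L.
L = (10 + 32·x) + (1 + 10·x + 16·x^2)·Dx  (order 1).
h: a_k = 24, -240, 2016, -16320, 130944, -1048320, …
ICs: h(0) = 24.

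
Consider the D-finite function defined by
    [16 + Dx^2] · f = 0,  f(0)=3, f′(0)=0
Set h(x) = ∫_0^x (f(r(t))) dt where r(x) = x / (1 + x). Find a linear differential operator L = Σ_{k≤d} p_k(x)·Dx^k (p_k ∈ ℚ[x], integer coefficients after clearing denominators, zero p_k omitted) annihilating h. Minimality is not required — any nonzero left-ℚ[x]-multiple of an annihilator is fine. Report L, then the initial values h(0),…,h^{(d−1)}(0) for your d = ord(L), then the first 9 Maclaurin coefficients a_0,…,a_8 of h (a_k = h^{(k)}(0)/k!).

L = 16·Dx + (2 + 6·x + 6·x^2 + 2·x^3)·Dx^2 + (1 + 4·x + 6·x^2 + 4·x^3 + x^4)·Dx^3  (order 3).
h: a_k = 0, 3, 0, -8, 12, -8, -16/3, 392/15, -246/5, …
ICs: h(0) = 0, h′(0) = 3, h′′(0) = 0.

f: a_k = 3, 0, -24, 0, 32, 0, -256/15, 0, 512/105, …
h₀=f(r): pull back L_f along r ⇒ L₀.
∫: right-multiply L₀ by Dx.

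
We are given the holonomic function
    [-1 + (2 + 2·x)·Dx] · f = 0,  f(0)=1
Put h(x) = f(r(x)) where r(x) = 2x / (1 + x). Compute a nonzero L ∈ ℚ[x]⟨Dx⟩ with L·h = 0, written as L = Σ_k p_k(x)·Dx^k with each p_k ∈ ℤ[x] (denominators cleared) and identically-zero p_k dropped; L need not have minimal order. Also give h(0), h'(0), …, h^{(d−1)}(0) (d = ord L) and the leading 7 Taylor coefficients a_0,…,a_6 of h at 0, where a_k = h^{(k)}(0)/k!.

f: a_k = 1, 1/2, -1/8, 1/16, -5/128, 7/256, -21/1024, …
L₀ from L_f via x↦r, Dx↦r'^{-1}Dx.
L = -1 + (1 + 4·x + 3·x^2)·Dx  (order 1).
h: a_k = 1, 1, -3/2, 5/2, -37/8, 75/8, -327/16, …
ICs: h(0) = 1.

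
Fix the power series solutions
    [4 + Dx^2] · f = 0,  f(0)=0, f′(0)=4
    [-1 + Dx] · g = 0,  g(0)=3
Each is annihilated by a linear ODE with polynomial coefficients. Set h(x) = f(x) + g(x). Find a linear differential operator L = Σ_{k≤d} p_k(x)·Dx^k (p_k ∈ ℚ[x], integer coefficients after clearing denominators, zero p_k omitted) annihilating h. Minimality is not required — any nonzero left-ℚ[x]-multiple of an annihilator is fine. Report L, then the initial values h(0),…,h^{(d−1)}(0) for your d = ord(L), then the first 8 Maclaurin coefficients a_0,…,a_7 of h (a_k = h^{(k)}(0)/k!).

L = -4 + 4·Dx - Dx^2 + Dx^3  (order 3).
h: a_k = 3, 7, 3/2, -13/6, 1/8, 67/120, 1/240, -253/5040, …
ICs: h(0) = 3, h′(0) = 7, h′′(0) = 3.

f: a_k = 0, 4, 0, -8/3, 0, 8/15, 0, -16/315, …
g: a_k = 3, 3, 3/2, 1/2, 1/8, 1/40, 1/240, 1/1680, …
L₀ := lclm(L_f,L_g); ord L₀ ≤ 2+1.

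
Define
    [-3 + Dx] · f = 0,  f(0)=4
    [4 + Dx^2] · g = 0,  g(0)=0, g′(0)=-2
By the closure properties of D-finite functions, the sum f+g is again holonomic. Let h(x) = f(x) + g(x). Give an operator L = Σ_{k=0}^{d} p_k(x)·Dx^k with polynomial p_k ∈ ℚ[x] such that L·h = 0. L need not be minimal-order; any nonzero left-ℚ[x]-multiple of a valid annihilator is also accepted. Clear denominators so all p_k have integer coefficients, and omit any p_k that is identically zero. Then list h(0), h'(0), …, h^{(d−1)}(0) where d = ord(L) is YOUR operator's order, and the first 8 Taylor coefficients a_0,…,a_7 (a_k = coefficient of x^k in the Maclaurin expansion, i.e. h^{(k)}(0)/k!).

L = -12 + 4·Dx - 3·Dx^2 + Dx^3  (order 3).
h: a_k = 4, 10, 18, 58/3, 27/2, 47/6, 81/20, 317/180, …
ICs: h(0) = 4, h′(0) = 10, h′′(0) = 36.

f: a_k = 4, 12, 18, 18, 27/2, 81/10, 81/20, 243/140, …
g: a_k = 0, -2, 0, 4/3, 0, -4/15, 0, 8/315, …
f+g: L₀ = lclm(L_f,L_g), ord ≤ 1+2.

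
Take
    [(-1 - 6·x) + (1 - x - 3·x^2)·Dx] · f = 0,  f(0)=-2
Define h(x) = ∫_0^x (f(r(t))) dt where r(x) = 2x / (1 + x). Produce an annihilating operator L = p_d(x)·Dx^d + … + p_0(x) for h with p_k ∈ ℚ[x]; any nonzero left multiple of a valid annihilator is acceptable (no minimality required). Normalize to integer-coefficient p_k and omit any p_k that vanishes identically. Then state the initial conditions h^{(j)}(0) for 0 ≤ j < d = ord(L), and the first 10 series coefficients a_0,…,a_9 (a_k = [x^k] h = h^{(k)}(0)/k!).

f: a_k = -2, -2, -8, -14, -38, -80, -194, -434, -1016, -2318, …
Substitute x→r, Dx→(1/r')Dx; clear ⇒ L₀.
∫: right-multiply L₀ by Dx.
L = (2 + 26·x)·Dx + (-1 - x + 13·x^2 + 13·x^3)·Dx^2  (order 2).
h: a_k = 0, -2, -2, -28/3, -13, -364/5, -338/3, -676, -2197/2, -61516/9, …
ICs: h(0) = 0, h′(0) = -2.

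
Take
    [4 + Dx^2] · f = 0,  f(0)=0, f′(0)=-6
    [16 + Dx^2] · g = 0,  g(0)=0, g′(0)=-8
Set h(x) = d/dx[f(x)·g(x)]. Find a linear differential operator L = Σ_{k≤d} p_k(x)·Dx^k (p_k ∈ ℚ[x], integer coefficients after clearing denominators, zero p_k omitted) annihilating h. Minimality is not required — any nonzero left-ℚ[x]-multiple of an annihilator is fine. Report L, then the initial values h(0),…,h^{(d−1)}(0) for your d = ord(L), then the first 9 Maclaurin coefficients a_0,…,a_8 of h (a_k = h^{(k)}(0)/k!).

f: a_k = 0, -6, 0, 4, 0, -4/5, 0, 8/105, 0, …
g: a_k = 0, -8, 0, 64/3, 0, -256/15, 0, 2048/315, 0, …
L₀ := L_f ⊗_s L_g (sym. prod.), ord ≤ 4.
Differentiate: ansatz ord ≤ ord L₀ ⇒ L.
L = 144 + 40·Dx^2 + Dx^4  (order 4).
h: a_k = 0, 96, 0, -640, 0, 5824/5, 0, -20992/21, 0, …
ICs: h(0) = 0, h′(0) = 96, h′′(0) = 0, h′′′(0) = -3840.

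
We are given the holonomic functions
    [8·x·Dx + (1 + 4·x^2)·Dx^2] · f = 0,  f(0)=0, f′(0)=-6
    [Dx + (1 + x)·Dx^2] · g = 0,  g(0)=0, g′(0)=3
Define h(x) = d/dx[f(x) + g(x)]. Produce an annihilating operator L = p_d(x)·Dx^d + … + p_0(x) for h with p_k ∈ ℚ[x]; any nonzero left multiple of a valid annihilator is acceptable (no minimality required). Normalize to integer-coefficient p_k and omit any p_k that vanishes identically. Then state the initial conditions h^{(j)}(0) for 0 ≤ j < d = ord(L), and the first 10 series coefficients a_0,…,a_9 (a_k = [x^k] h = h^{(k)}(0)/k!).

L = (-8 - 24·x + 96·x^2 + 32·x^3) + (-10 - 16·x + 72·x^2 + 192·x^3 + 64·x^4)·Dx + (-1 + 7·x + 8·x^2 + 32·x^3 + 48·x^4 + 16·x^5)·Dx^2  (order 2).
h: a_k = -3, -3, 27, -3, -93, -3, 387, -3, -1533, -3, …
ICs: h(0) = -3, h′(0) = -3.

f: a_k = 0, -6, 0, 8, 0, -96/5, 0, 384/7, 0, -512/3, …
g: a_k = 0, 3, -3/2, 1, -3/4, 3/5, -1/2, 3/7, -3/8, 1/3, …
Weyl lclm of L_f,L_g ⇒ L₀ (ord ≤ 4).
h₀' ⇒ L via d/dx closure of L₀.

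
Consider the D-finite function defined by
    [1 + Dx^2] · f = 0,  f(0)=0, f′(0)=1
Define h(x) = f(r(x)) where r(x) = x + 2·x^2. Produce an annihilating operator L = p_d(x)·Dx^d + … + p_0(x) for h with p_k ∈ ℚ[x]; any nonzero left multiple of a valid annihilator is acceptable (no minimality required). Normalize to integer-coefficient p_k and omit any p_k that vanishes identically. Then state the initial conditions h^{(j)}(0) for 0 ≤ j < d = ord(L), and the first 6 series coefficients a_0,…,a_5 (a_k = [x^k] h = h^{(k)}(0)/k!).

f: a_k = 0, 1, 0, -1/6, 0, 1/120, …
L₀ from L_f via x↦r, Dx↦r'^{-1}Dx.
L = (1 + 12·x + 48·x^2 + 64·x^3) - 4·Dx + (1 + 4·x)·Dx^2  (order 2).
h: a_k = 0, 1, 2, -1/6, -1, -239/120, …
ICs: h(0) = 0, h′(0) = 1.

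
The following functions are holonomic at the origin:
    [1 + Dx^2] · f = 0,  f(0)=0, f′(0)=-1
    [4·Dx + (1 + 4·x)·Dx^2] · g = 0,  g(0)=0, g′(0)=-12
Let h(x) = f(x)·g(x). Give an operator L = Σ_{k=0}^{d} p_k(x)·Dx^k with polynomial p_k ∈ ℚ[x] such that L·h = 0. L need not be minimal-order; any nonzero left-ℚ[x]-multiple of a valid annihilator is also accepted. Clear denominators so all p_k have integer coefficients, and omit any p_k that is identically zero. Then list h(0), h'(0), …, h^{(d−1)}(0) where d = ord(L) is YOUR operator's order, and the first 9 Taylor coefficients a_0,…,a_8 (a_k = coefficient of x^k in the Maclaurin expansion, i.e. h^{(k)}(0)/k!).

f: a_k = 0, -1, 0, 1/6, 0, -1/120, 0, 1/5040, 0, …
g: a_k = 0, -12, 24, -64, 192, -3072/5, 2048, -49152/7, 24576, …
Sym-product of L_f,L_g gives L₀ (≤ ord 4).
L = (-147 - 144·x - 224·x^2 + 256·x^3 + 256·x^4) + (-56 - 160·x + 384·x^2 + 512·x^3)·Dx + (-150 - 160·x - 192·x^2 + 512·x^3 + 512·x^4)·Dx^2 + (-56 - 160·x + 384·x^2 + 512·x^3)·Dx^3 + (-3 - 16·x + 32·x^2 + 256·x^3 + 256·x^4)·Dx^4  (order 4).
h: a_k = 0, 0, 12, -24, 62, -188, 3623/6, -10081/5, 581267/84, …
ICs: h(0) = 0, h′(0) = 0, h′′(0) = 24, h′′′(0) = -144.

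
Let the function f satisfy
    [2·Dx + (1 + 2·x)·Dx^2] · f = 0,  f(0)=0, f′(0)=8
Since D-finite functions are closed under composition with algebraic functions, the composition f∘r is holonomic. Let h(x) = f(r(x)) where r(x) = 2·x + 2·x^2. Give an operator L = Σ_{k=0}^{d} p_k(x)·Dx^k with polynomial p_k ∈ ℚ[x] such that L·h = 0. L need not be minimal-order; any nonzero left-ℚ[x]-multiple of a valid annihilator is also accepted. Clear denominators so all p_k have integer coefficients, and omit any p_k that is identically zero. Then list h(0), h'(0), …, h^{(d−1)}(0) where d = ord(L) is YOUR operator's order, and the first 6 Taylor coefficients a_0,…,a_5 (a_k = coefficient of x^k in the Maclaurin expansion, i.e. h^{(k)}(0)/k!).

f: a_k = 0, 8, -8, 32/3, -16, 128/5, …
Change of var in L_f (x↦r) gives L₀.
L = 2·Dx + (1 + 2·x)·Dx^2  (order 2).
h: a_k = 0, 16, -16, 64/3, -32, 256/5, …
ICs: h(0) = 0, h′(0) = 16.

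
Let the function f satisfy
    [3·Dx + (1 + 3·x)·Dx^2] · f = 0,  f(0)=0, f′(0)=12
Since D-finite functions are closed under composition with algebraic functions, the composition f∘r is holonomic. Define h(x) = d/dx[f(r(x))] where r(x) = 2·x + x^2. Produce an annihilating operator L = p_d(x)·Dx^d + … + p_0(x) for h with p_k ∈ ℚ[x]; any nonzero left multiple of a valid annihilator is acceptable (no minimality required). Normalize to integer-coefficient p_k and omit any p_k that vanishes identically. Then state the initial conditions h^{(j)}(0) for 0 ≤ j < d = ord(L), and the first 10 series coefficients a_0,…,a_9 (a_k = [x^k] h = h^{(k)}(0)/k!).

f: a_k = 0, 12, -18, 36, -81, 972/5, -486, 8748/7, -6561/2, 8748, …
Substitute x→r, Dx→(1/r')Dx; clear ⇒ L₀.
Derive L from L₀ (diff closure).
L = (5 + 6·x + 3·x^2) + (1 + 7·x + 9·x^2 + 3·x^3)·Dx  (order 1).
h: a_k = 24, -120, 648, -3528, 19224, -104760, 570888, -3111048, 16953624, -92388600, …
ICs: h(0) = 24.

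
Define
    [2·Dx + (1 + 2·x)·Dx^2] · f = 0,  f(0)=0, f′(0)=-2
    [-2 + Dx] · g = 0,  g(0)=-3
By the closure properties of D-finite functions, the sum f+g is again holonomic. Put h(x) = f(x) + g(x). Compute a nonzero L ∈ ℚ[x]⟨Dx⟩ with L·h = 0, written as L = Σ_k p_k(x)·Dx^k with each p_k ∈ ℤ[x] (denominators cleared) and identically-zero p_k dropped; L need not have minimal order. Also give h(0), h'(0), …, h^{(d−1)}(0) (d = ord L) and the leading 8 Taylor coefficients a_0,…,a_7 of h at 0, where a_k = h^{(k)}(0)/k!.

L = (-6 - 4·x)·Dx + (1 - 4·x - 4·x^2)·Dx^2 + (1 + 3·x + 2·x^2)·Dx^3  (order 3).
h: a_k = -3, -8, -4, -20/3, 2, -36/5, 52/5, -1928/105, …
ICs: h(0) = -3, h′(0) = -8, h′′(0) = -8.

f: a_k = 0, -2, 2, -8/3, 4, -32/5, 32/3, -128/7, …
g: a_k = -3, -6, -6, -4, -2, -4/5, -4/15, -8/105, …
Weyl lclm of L_f,L_g ⇒ L₀ (ord ≤ 3).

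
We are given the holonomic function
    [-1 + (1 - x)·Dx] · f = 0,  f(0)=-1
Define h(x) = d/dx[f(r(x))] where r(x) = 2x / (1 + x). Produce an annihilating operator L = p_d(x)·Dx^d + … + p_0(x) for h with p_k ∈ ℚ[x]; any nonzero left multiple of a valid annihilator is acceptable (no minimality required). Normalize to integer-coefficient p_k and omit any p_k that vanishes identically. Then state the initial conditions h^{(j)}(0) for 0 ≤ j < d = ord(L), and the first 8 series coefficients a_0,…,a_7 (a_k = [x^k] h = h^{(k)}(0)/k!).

L = 2 + (-1 + x)·Dx  (order 1).
h: a_k = -2, -4, -6, -8, -10, -12, -14, -16, …
ICs: h(0) = -2.

f: a_k = -1, -1, -1, -1, -1, -1, -1, -1, …
Substitute x→r, Dx→(1/r')Dx; clear ⇒ L₀.
Differentiate: ansatz ord ≤ ord L₀ ⇒ L.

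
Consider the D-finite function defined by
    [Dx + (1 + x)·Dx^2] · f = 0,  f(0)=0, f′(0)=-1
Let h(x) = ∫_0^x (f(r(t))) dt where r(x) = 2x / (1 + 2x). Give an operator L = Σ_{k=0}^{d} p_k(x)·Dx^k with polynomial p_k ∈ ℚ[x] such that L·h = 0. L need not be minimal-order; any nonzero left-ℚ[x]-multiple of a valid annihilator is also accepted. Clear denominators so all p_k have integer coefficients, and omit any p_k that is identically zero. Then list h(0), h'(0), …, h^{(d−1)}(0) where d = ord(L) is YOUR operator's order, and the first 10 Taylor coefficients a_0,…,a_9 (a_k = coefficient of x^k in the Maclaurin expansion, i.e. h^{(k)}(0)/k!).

L = (6 + 16·x)·Dx^2 + (1 + 6·x + 8·x^2)·Dx^3  (order 3).
h: a_k = 0, 0, -1, 2, -14/3, 12, -496/15, 96, -2032/7, 2720/3, …
ICs: h(0) = 0, h′(0) = 0, h′′(0) = -2.

f: a_k = 0, -1, 1/2, -1/3, 1/4, -1/5, 1/6, -1/7, 1/8, -1/9, …
Substitute x→r, Dx→(1/r')Dx; clear ⇒ L₀.
Integrate: L := L₀·Dx.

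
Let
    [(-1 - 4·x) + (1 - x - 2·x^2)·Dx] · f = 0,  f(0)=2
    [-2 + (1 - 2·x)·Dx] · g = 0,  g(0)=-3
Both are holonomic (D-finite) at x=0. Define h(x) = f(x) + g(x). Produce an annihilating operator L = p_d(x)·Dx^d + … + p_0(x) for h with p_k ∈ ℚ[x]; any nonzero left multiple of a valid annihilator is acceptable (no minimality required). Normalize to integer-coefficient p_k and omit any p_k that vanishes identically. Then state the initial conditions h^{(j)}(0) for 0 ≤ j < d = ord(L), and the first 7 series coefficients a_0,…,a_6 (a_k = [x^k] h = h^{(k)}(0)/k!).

L = -4 + (-2 - 8·x)·Dx + (1 - x - 2·x^2)·Dx^2  (order 2).
h: a_k = -1, -4, -6, -14, -26, -54, -106, …
ICs: h(0) = -1, h′(0) = -4.

f: a_k = 2, 2, 6, 10, 22, 42, 86, …
g: a_k = -3, -6, -12, -24, -48, -96, -192, …
h₀=f+g: left-lcm gives L₀, ord ≤ 2.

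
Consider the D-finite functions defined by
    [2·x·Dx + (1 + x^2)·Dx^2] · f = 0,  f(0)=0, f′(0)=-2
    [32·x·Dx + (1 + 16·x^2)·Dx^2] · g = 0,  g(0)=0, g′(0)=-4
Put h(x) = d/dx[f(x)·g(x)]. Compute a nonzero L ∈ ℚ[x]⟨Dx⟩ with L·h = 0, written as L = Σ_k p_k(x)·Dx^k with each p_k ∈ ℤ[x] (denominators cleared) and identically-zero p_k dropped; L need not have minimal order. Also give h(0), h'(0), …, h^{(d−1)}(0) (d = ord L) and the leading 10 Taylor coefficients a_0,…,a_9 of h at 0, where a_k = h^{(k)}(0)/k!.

f: a_k = 0, -2, 0, 2/3, 0, -2/5, 0, 2/7, 0, -2/9, …
g: a_k = 0, -4, 0, 64/3, 0, -1024/5, 0, 16384/7, 0, -262144/9, …
L₀ := L_f ⊗_s L_g (sym. prod.), ord ≤ 4.
h₀' ⇒ L via d/dx closure of L₀.
L = (-384·x - 10880·x^3 - 16384·x^5 + 34816·x^7 + 98304·x^9) + (-68 - 3916·x^2 - 19584·x^4 - 14336·x^6 + 121856·x^8 + 147456·x^10)·Dx + (-136·x - 2632·x^3 - 6528·x^5 + 16448·x^7 + 69632·x^9 + 49152·x^11)·Dx^2 + (-1 - 34·x^2 - 305·x^4 + 4880·x^8 + 8704·x^10 + 4096·x^12)·Dx^3  (order 3).
h: a_k = 0, 16, 0, -544/3, 0, 38288/15, 0, -4054976/105, 0, 188696048/315, …
ICs: h(0) = 0, h′(0) = 16, h′′(0) = 0.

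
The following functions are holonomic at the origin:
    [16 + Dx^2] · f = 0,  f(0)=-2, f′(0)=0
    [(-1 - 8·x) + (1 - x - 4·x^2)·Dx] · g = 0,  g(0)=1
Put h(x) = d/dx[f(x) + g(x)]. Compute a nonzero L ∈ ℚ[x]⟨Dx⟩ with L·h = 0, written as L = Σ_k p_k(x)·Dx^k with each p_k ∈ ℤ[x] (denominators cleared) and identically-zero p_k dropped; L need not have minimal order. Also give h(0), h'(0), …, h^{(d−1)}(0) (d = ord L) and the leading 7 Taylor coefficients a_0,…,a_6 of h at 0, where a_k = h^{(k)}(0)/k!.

f: a_k = -2, 0, 16, 0, -64/3, 0, 512/45, …
g: a_k = 1, 1, 5, 9, 29, 65, 181, …
f+g: L₀ = lclm(L_f,L_g), ord ≤ 2+1.
Derive L from L₀ (diff closure).
L = (6848 + 35072·x + 150784·x^2 + 87040·x^3 + 204800·x^4 + 147456·x^5 + 196608·x^6) + (-560 - 4048·x + 5184·x^2 + 13952·x^3 + 2560·x^4 + 18432·x^5 + 57344·x^6 + 65536·x^7)·Dx + (428 + 2192·x + 9424·x^2 + 5440·x^3 + 12800·x^4 + 9216·x^5 + 12288·x^6)·Dx^2 + (-35 - 253·x + 324·x^2 + 872·x^3 + 160·x^4 + 1152·x^5 + 3584·x^6 + 4096·x^7)·Dx^3  (order 3).
h: a_k = 1, 42, 27, 92/3, 325, 17314/15, 3087, …
ICs: h(0) = 1, h′(0) = 42, h′′(0) = 54.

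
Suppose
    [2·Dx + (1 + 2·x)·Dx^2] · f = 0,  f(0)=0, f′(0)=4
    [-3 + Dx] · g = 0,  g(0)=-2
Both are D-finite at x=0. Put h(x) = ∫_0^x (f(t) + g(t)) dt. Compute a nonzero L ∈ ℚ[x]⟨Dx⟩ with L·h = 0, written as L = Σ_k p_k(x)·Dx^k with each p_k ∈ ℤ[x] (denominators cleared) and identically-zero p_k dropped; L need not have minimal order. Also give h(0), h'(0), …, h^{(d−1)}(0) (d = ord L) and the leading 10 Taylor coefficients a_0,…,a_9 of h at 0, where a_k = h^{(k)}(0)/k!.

f: a_k = 0, 4, -4, 16/3, -8, 64/5, -64/3, 256/7, -64, 1024/9, …
g: a_k = -2, -6, -9, -9, -27/4, -81/20, -81/40, -243/280, -729/2240, -243/2240, …
L₀ := lclm(L_f,L_g); ord L₀ ≤ 2+1.
∫: right-multiply L₀ by Dx.
L = (-42 - 36·x)·Dx^2 + (-1 - 36·x - 36·x^2)·Dx^3 + (5 + 16·x + 12·x^2)·Dx^4  (order 4).
h: a_k = 0, -2, -1, -13/3, -11/12, -59/20, 35/24, -2803/840, 9997/2240, -144089/20160, …
ICs: h(0) = 0, h′(0) = -2, h′′(0) = -2, h′′′(0) = -26.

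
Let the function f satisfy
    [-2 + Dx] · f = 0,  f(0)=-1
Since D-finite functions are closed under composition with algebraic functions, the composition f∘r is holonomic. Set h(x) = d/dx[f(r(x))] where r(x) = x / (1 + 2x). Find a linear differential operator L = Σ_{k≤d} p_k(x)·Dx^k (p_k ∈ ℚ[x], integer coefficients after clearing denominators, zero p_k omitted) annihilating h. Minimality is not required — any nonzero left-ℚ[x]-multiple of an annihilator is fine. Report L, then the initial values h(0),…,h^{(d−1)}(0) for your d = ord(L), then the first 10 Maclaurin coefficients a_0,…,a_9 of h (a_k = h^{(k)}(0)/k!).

L = (-2 - 8·x) + (-1 - 4·x - 4·x^2)·Dx  (order 1).
h: a_k = -2, 4, -4, -8/3, 76/3, -1208/15, 8728/45, -125456/315, 226076/315, -3170168/2835, …
ICs: h(0) = -2.

f: a_k = -1, -2, -2, -4/3, -2/3, -4/15, -4/45, -8/315, -2/315, -4/2835, …
f∘r: x↦r, Dx↦Dx/r' in L_f ⇒ L₀.
Derive L from L₀ (diff closure).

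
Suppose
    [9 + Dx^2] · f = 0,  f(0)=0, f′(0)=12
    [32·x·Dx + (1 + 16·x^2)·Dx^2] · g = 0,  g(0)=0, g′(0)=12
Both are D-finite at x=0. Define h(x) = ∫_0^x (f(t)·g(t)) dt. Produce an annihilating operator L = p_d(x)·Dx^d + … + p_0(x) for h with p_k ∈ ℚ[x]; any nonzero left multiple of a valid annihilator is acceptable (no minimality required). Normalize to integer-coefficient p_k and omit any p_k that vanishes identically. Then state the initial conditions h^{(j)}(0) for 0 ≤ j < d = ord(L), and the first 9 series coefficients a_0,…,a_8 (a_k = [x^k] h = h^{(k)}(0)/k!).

f: a_k = 0, 12, 0, -18, 0, 81/10, 0, -243/140, 0, …
g: a_k = 0, 12, 0, -64, 0, 3072/5, 0, -49152/7, 0, …
L₀ := L_f ⊗_s L_g (sym. prod.), ord ≤ 4.
Integrate: L := L₀·Dx.
L = (16425 + 696384·x^2 + 2778624·x^4 + 11943936·x^6 + 47775744·x^8)·Dx + (23616·x + 543744·x^3 + 3981312·x^5 + 21233664·x^7)·Dx^2 + (2050 + 87168·x^2 + 470016·x^4 + 2654208·x^6 + 10616832·x^8)·Dx^3 + (2624·x + 60416·x^3 + 442368·x^5 + 2359296·x^7)·Dx^4 + (25 + 1088·x^2 + 17920·x^4 + 147456·x^6 + 589824·x^8)·Dx^5  (order 5).
h: a_k = 0, 0, 0, 48, 0, -984/5, 0, 8622/7, 0, …
ICs: h(0) = 0, h′(0) = 0, h′′(0) = 0, h′′′(0) = 288, h′′′′(0) = 0.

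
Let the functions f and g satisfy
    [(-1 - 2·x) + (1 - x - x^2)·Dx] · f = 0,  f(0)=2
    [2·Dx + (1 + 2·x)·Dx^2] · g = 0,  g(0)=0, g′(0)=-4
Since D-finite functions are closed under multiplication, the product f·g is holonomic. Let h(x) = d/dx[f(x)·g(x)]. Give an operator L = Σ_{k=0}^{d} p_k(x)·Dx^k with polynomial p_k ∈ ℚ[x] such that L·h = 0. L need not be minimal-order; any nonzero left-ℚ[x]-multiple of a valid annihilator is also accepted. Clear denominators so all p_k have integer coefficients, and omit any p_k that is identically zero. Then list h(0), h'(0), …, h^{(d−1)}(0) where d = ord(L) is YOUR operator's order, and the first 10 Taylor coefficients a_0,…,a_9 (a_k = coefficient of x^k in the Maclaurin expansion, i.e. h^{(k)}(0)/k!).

L = (14 + 36·x + 36·x^2) + (1 + 16·x + 42·x^2 + 28·x^3)·Dx + (-1 - 3·x + x^2 + 8·x^3 + 4·x^4)·Dx^2  (order 2).
h: a_k = -8, 0, -56, -32/3, -704/3, -208/5, -13336/15, -1664/35, -22712/7, 27184/63, …
ICs: h(0) = -8, h′(0) = 0.

f: a_k = 2, 2, 4, 6, 10, 16, 26, 42, 68, 110, …
g: a_k = 0, -4, 4, -16/3, 8, -64/5, 64/3, -256/7, 64, -1024/9, …
L₀ := L_f ⊗_s L_g (sym. prod.), ord ≤ 2.
Differentiate: ansatz ord ≤ ord L₀ ⇒ L.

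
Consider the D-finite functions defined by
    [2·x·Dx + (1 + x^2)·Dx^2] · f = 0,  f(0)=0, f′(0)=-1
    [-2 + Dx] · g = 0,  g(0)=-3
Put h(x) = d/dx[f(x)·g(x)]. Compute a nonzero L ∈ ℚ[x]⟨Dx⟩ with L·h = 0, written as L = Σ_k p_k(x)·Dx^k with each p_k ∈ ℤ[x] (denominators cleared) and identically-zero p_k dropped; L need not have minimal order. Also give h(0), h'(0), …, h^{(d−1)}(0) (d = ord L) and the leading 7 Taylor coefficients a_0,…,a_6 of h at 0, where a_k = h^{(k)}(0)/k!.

f: a_k = 0, -1, 0, 1/3, 0, -1/5, 0, …
g: a_k = -3, -6, -6, -4, -2, -4/5, -4/15, …
Product ⇒ symmetric product L₀, ord ≤ 2.
h=h₀': d/dx-closure on L₀ ⇒ L.
L = (2 - 8·x + 14·x^2 - 8·x^3 + 4·x^4) + (-3 + 6·x - 11·x^2 + 6·x^3 - 4·x^4)·Dx + (1 - x + 2·x^2 - x^3 + x^4)·Dx^2  (order 2).
h: a_k = 3, 12, 15, 8, 3, 4, 13/5, …
ICs: h(0) = 3, h′(0) = 12.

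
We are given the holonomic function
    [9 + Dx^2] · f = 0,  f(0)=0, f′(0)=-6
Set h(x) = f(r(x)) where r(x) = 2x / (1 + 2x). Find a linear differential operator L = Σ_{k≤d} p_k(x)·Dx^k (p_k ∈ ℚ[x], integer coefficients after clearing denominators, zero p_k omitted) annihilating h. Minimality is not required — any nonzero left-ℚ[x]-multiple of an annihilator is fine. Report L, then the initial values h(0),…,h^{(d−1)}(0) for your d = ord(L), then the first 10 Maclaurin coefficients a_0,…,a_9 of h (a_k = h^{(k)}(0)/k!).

f: a_k = 0, -6, 0, 9, 0, -81/20, 0, 243/280, 0, -243/2240, …
L₀ from L_f via x↦r, Dx↦r'^{-1}Dx.
L = 36 + (4 + 24·x + 48·x^2 + 32·x^3)·Dx + (1 + 8·x + 24·x^2 + 32·x^3 + 16·x^4)·Dx^2  (order 2).
h: a_k = 0, -12, 24, 24, -336, 7032/5, -4080, 309648/35, -60576/5, -238488/35, …
ICs: h(0) = 0, h′(0) = -12.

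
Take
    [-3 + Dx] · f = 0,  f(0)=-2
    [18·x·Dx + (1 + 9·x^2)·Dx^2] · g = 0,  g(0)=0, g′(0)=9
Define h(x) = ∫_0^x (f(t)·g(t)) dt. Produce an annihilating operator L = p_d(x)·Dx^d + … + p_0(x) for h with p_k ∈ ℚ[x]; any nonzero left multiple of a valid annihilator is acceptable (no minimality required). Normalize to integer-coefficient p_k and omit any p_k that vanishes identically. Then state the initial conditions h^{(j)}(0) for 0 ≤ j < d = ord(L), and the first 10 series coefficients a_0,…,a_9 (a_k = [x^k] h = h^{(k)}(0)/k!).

f: a_k = -2, -6, -9, -9, -27/4, -81/20, -81/40, -243/280, -729/2240, -243/2240, …
g: a_k = 0, 9, 0, -27, 0, 729/5, 0, -6561/7, 0, 6561, …
Product ⇒ symmetric product L₀, ord ≤ 2.
h=∫₀ˣh₀: take L = L₀·Dx.
L = (9 - 54·x + 81·x^2)·Dx + (-6 + 18·x - 54·x^2)·Dx^2 + (1 + 9·x^2)·Dx^3  (order 3).
h: a_k = 0, 0, -9, -18, -27/4, 81/5, -729/40, -2673/28, 203391/2240, 27459/56, …
ICs: h(0) = 0, h′(0) = 0, h′′(0) = -18.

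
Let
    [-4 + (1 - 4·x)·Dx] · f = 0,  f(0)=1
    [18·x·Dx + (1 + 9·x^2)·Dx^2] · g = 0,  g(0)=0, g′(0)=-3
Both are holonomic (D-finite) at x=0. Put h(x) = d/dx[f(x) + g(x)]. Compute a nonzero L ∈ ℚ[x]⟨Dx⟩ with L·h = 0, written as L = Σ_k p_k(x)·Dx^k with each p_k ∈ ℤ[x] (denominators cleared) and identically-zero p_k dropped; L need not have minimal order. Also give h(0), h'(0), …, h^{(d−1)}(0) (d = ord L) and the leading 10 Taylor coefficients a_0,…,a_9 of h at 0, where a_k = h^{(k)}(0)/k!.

f: a_k = 1, 4, 16, 64, 256, 1024, 4096, 16384, 65536, 262144, …
g: a_k = 0, -3, 0, 9, 0, -243/5, 0, 2187/7, 0, -2187, …
f+g: L₀ = lclm(L_f,L_g), ord ≤ 1+2.
Derive L from L₀ (diff closure).
L = (-72 + 1152·x + 1944·x^2) + (57 - 72·x + 765·x^2 + 1944·x^3)·Dx + (-4 + 7·x + 63·x^3 + 324·x^4)·Dx^2  (order 2).
h: a_k = 1, 32, 219, 1024, 4877, 24576, 116875, 524288, 2339613, 10485760, …
ICs: h(0) = 1, h′(0) = 32.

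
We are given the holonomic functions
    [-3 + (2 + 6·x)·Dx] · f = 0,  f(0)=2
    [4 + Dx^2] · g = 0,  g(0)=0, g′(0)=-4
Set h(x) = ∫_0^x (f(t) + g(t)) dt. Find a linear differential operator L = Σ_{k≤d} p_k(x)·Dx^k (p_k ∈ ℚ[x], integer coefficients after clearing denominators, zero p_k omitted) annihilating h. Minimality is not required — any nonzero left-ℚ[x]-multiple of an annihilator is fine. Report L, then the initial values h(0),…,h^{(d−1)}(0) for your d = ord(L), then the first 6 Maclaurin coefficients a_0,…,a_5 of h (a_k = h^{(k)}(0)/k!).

f: a_k = 2, 3, -9/4, 27/8, -405/64, 1701/128, …
g: a_k = 0, -4, 0, 8/3, 0, -8/15, …
h₀=f+g: left-lcm gives L₀, ord ≤ 3.
Integrate: L := L₀·Dx.
L = (-516 - 1152·x - 1728·x^2)·Dx + (56 + 936·x + 3456·x^2 + 3456·x^3)·Dx^2 + (-129 - 288·x - 432·x^2)·Dx^3 + (14 + 234·x + 864·x^2 + 864·x^3)·Dx^4  (order 4).
h: a_k = 0, 2, -1/2, -3/4, 145/96, -81/64, …
ICs: h(0) = 0, h′(0) = 2, h′′(0) = -1, h′′′(0) = -9/2.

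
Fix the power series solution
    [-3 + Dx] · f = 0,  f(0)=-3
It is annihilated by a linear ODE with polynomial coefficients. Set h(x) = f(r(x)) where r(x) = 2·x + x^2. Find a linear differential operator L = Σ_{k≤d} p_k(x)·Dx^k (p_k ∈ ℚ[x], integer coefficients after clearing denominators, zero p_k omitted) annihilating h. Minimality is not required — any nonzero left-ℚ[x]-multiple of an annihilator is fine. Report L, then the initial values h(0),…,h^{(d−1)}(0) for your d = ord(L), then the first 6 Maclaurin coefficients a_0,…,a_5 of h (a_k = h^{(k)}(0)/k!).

f: a_k = -3, -9, -27/2, -27/2, -81/8, -243/40, …
f∘r: x↦r, Dx↦Dx/r' in L_f ⇒ L₀.
L = (-6 - 6·x) + Dx  (order 1).
h: a_k = -3, -18, -63, -162, -675/2, -2997/5, …
ICs: h(0) = -3.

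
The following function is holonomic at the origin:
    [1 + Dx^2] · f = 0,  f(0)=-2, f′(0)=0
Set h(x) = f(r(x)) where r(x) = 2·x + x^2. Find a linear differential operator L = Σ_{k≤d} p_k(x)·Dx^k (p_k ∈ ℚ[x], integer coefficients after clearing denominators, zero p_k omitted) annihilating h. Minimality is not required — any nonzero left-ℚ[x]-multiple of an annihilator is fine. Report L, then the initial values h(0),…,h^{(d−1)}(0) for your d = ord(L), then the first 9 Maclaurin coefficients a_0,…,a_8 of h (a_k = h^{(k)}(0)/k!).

L = (4 + 12·x + 12·x^2 + 4·x^3) - Dx + (1 + x)·Dx^2  (order 2).
h: a_k = -2, 0, 4, 4, -1/3, -8/3, -82/45, -2/15, 719/1260, …
ICs: h(0) = -2, h′(0) = 0.

f: a_k = -2, 0, 1, 0, -1/12, 0, 1/360, 0, -1/20160, …
L₀ from L_f via x↦r, Dx↦r'^{-1}Dx.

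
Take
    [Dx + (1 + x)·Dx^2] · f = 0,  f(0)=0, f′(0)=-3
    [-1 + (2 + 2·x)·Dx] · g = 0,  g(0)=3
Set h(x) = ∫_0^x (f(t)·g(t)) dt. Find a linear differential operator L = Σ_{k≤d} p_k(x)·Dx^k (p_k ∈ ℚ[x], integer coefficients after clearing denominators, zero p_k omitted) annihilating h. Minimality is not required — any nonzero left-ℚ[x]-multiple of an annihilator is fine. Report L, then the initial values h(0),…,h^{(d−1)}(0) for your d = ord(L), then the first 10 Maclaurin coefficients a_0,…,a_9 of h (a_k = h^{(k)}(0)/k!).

L = Dx + (4 + 8·x + 4·x^2)·Dx^3  (order 3).
h: a_k = 0, 0, -9/2, 0, 3/32, -3/40, 71/1280, -93/2240, 9129/286720, -2689/107520, …
ICs: h(0) = 0, h′(0) = 0, h′′(0) = -9.

f: a_k = 0, -3, 3/2, -1, 3/4, -3/5, 1/2, -3/7, 3/8, -1/3, …
g: a_k = 3, 3/2, -3/8, 3/16, -15/128, 21/256, -63/1024, 99/2048, -1287/32768, 2145/65536, …
Product ⇒ symmetric product L₀, ord ≤ 2.
∫: right-multiply L₀ by Dx.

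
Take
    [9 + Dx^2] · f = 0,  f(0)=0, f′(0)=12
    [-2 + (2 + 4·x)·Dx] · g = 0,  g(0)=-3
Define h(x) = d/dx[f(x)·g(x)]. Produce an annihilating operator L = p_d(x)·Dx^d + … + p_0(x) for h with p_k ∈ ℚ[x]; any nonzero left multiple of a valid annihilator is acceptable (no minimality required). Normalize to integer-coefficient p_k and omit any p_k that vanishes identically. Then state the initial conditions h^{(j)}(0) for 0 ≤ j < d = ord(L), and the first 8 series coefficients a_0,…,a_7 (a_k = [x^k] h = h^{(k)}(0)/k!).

f: a_k = 0, 12, 0, -18, 0, 81/10, 0, -243/140, …
g: a_k = -3, -3, 3/2, -3/2, 15/8, -21/8, 63/16, -99/16, …
L₀ := L_f ⊗_s L_g (sym. prod.), ord ≤ 2.
h=h₀': d/dx-closure on L₀ ⇒ L.
L = (14 + 84·x + 192·x^2 + 216·x^3 + 108·x^4) + (-1 - 8·x - 18·x^2 - 12·x^3)·Dx + (1 + 7·x + 19·x^2 + 24·x^3 + 12·x^4)·Dx^2  (order 2).
h: a_k = -36, -72, 216, 144, -144, -864/5, 216, -9504/35, …
ICs: h(0) = -36, h′(0) = -72.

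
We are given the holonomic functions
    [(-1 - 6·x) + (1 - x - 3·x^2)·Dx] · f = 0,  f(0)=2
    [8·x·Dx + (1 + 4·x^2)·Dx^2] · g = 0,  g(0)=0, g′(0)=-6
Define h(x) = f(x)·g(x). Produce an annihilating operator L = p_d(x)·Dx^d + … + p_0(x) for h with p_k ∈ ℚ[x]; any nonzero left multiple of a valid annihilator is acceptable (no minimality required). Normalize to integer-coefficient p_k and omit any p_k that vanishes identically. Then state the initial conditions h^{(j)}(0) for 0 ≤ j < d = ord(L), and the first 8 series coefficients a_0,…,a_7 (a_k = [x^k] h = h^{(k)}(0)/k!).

f: a_k = 2, 2, 8, 14, 38, 80, 194, 434, …
g: a_k = 0, -6, 0, 8, 0, -96/5, 0, 384/7, …
Sym-product of L_f,L_g gives L₀ (≤ ord 2).
L = (6 + 8·x + 72·x^2) + (2 + 4·x + 16·x^2 + 72·x^3)·Dx + (-1 + x - x^2 + 4·x^3 + 12·x^4)·Dx^2  (order 2).
h: a_k = 0, -12, -12, -32, -68, -1012/5, -2032/5, -31636/35, …
ICs: h(0) = 0, h′(0) = -12.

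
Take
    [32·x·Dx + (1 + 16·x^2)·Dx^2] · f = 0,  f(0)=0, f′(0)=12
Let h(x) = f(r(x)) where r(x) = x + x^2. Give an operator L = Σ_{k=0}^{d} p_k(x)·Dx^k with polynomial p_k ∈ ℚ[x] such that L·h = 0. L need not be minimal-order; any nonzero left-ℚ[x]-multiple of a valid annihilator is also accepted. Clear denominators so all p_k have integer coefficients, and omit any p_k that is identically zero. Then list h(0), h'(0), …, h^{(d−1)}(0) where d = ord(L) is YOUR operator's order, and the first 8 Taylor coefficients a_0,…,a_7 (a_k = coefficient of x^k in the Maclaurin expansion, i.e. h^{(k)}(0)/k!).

f: a_k = 0, 12, 0, -64, 0, 3072/5, 0, -49152/7, …
f∘r: x↦r, Dx↦Dx/r' in L_f ⇒ L₀.
L = (-2 + 32·x + 128·x^2 + 192·x^3 + 96·x^4)·Dx + (1 + 2·x + 16·x^2 + 64·x^3 + 80·x^4 + 32·x^5)·Dx^2  (order 2).
h: a_k = 0, 12, 12, -64, -192, 2112/5, 3008, -6144/7, …
ICs: h(0) = 0, h′(0) = 12.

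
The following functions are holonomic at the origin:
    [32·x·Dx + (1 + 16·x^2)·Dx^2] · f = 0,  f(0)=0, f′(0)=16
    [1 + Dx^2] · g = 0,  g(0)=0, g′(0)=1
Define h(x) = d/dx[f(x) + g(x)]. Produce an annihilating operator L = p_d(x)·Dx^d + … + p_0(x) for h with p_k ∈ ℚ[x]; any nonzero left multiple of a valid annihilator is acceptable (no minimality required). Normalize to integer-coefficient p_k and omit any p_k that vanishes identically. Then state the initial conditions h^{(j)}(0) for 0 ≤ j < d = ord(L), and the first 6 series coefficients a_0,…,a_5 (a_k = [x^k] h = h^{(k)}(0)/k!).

f: a_k = 0, 16, 0, -256/3, 0, 4096/5, …
g: a_k = 0, 1, 0, -1/6, 0, 1/120, …
Weyl lclm of L_f,L_g ⇒ L₀ (ord ≤ 4).
Differentiate: ansatz ord ≤ ord L₀ ⇒ L.
L = (-6112·x + 99328·x^3 + 8192·x^5) + (-31 + 1072·x^2 + 25344·x^4 + 4096·x^6)·Dx + (-6112·x + 99328·x^3 + 8192·x^5)·Dx^2 + (-31 + 1072·x^2 + 25344·x^4 + 4096·x^6)·Dx^3  (order 3).
h: a_k = 17, 0, -513/2, 0, 98305/24, 0, …
ICs: h(0) = 17, h′(0) = 0, h′′(0) = -513.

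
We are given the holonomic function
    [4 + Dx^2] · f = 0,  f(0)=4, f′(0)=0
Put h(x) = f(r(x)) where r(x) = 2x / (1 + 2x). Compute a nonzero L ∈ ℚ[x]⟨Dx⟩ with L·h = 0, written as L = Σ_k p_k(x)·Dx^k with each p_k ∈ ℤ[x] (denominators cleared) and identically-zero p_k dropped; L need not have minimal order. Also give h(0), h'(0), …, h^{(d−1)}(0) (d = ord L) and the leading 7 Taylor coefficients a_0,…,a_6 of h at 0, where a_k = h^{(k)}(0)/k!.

f: a_k = 4, 0, -8, 0, 8/3, 0, -16/45, …
f∘r: x↦r, Dx↦Dx/r' in L_f ⇒ L₀.
L = 16 + (4 + 24·x + 48·x^2 + 32·x^3)·Dx + (1 + 8·x + 24·x^2 + 32·x^3 + 16·x^4)·Dx^2  (order 2).
h: a_k = 4, 0, -32, 128, -1024/3, 2048/3, -39424/45, …
ICs: h(0) = 4, h′(0) = 0.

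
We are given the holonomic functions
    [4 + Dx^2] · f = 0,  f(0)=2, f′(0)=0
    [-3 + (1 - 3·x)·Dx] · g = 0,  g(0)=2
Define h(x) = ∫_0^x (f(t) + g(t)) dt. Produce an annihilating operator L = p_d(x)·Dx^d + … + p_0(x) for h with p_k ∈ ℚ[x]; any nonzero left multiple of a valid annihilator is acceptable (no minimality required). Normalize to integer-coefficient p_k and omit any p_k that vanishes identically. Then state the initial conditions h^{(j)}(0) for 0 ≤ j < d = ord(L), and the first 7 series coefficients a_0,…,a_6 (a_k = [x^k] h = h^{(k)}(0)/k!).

f: a_k = 2, 0, -4, 0, 4/3, 0, -8/45, …
g: a_k = 2, 6, 18, 54, 162, 486, 1458, …
Weyl lclm of L_f,L_g ⇒ L₀ (ord ≤ 3).
h=∫h₀ ⇒ L = L₀·Dx.
L = (-348 + 144·x - 216·x^2)·Dx + (44 - 180·x + 216·x^2 - 216·x^3)·Dx^2 + (-87 + 36·x - 54·x^2)·Dx^3 + (11 - 45·x + 54·x^2 - 54·x^3)·Dx^4  (order 4).
h: a_k = 0, 4, 3, 14/3, 27/2, 98/3, 81, …
ICs: h(0) = 0, h′(0) = 4, h′′(0) = 6, h′′′(0) = 28.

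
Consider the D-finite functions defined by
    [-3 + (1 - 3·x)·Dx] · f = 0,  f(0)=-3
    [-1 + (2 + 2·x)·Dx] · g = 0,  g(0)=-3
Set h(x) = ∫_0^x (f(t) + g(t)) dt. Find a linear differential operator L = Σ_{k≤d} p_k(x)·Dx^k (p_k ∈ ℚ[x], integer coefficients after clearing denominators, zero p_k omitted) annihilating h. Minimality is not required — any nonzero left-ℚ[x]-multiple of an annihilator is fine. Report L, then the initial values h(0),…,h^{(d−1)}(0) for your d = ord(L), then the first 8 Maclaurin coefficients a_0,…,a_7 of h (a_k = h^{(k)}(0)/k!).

L = (-39 - 27·x)·Dx + (73 + 138·x + 81·x^2)·Dx^2 + (-10 + 2·x + 66·x^2 + 54·x^3)·Dx^3  (order 3).
h: a_k = 0, -6, -21/4, -71/8, -1299/64, -31089/640, -62215/512, -2239425/7168, …
ICs: h(0) = 0, h′(0) = -6, h′′(0) = -21/2.

f: a_k = -3, -9, -27, -81, -243, -729, -2187, -6561, …
g: a_k = -3, -3/2, 3/8, -3/16, 15/128, -21/256, 63/1024, -99/2048, …
Sum ⇒ L₀ = lclm(L_f,L_g) in ℚ(x)⟨Dx⟩.
h=∫₀ˣh₀: take L = L₀·Dx.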